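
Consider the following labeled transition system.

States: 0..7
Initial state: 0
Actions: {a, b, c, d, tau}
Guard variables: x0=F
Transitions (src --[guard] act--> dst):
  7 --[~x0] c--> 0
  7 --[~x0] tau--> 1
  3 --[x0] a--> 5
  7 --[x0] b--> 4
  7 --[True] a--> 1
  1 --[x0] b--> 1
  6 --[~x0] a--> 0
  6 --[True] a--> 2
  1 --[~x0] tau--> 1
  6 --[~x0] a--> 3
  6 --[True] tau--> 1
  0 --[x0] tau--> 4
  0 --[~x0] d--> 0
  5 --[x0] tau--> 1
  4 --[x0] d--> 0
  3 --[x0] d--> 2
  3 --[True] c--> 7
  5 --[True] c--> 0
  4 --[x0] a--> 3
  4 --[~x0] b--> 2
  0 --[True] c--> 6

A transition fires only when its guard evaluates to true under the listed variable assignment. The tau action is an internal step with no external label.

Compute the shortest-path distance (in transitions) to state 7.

BFS to 7:
  L0 = {0}
  L1 = {6}
  L2 = {1,2,3}
  L3 = {7}
7 enters at depth 3; path c·a·c

Answer: 3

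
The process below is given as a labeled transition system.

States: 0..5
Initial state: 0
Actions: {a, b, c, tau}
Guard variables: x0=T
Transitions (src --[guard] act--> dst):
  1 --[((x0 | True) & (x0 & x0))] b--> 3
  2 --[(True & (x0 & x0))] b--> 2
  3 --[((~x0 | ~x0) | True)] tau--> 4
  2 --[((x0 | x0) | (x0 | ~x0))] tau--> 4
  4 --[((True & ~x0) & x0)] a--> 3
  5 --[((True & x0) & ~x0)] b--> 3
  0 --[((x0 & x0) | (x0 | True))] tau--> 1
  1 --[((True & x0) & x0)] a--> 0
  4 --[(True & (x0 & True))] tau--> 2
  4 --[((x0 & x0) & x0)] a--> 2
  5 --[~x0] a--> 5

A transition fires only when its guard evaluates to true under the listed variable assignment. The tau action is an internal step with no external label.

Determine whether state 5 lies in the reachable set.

Answer: UNREACHABLE

Analysis:
Guard filter leaves 8 enabled edge(s).
L0 = {0}
L1 = {1}  cumulative {0,1}
L2 = {3}  cumulative {0,1,3}
L3 = {4}  cumulative {0,1,3,4}
L4 = {2}  cumulative {0,1,2,3,4}
Reachable = {0,1,2,3,4}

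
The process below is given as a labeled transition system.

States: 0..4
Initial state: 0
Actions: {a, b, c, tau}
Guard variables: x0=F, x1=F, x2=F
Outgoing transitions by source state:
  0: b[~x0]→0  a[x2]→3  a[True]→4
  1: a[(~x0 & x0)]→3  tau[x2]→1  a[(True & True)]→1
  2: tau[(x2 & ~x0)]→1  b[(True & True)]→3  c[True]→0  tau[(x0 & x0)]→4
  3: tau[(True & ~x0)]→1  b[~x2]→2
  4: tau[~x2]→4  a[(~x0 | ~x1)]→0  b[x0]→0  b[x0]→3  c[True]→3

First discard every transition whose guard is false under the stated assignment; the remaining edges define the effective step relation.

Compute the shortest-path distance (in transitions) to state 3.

Answer: 2

Analysis:
BFS to 3:
  depth 0: {0}
  depth 1: {4}
  depth 2: {3}
depth(3)=2, e.g. a·c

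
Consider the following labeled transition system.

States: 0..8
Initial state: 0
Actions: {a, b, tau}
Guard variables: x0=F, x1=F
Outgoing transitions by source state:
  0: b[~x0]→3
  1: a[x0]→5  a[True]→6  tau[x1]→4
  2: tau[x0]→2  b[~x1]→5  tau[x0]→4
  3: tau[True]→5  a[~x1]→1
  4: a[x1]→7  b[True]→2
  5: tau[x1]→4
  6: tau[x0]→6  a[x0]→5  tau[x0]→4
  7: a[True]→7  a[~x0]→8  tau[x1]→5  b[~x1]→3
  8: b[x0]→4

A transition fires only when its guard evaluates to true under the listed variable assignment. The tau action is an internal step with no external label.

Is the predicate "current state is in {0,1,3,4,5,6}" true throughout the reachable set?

Safe = {0,1,3,4,5,6}
Reach set: {0,1,3,5,6}
  0: safe
  1: safe
  3: safe
  5: safe
  6: safe

Answer: INVARIANT HOLDS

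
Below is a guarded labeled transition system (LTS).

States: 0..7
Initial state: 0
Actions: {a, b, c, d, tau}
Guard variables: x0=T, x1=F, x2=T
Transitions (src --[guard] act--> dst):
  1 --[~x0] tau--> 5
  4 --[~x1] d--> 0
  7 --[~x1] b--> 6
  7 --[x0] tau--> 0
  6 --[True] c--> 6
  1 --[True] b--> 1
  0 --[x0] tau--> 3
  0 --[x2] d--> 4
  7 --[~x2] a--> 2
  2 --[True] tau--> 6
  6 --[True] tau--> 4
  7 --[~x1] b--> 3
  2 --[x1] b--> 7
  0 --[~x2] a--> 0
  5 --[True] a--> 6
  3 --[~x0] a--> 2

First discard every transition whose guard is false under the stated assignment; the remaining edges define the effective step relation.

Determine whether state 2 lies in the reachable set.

Answer: UNREACHABLE

Working:
11 transition(s) survive guard evaluation.
L0 = {0}
L1 = {3,4}  cumulative {0,3,4}
Reach set: {0,3,4}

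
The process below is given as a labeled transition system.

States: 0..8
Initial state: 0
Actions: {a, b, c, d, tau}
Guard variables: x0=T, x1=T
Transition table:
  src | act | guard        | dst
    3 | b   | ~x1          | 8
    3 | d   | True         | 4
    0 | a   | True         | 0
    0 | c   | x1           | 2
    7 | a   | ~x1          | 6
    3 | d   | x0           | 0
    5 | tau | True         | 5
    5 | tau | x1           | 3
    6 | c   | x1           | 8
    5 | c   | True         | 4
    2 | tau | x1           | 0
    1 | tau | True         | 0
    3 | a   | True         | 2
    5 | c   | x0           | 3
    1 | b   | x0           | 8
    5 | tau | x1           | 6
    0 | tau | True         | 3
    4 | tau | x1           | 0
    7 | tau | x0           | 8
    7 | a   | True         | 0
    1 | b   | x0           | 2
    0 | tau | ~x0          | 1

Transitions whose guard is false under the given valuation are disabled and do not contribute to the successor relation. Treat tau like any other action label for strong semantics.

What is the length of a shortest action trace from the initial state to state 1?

Answer: UNREACHABLE

Trace:
BFS to 1:
  depth 0: {0}
  depth 1: {2,3}
  depth 2: {4}
1 never appears.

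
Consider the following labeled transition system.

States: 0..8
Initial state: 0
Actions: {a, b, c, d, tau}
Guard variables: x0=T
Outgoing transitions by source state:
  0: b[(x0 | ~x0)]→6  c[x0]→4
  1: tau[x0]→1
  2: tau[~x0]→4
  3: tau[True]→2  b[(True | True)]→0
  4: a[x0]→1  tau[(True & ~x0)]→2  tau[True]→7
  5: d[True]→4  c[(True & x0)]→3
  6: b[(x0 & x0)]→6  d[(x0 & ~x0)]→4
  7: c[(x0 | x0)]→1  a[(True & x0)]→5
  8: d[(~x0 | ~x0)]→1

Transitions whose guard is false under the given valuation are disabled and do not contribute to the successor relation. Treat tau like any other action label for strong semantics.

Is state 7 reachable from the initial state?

Answer: REACHABLE

Analysis:
After dropping false guards: 12 live edges.
depth 0: {0}
depth 1: {4,6}  total {0,4,6}
depth 2: {1,7}  total {0,1,4,6,7}
depth 3: {5}  total {0,1,4,5,6,7}
depth 4: {3}  total {0,1,3,4,5,6,7}
depth 5: {2}  total {0,1,2,3,4,5,6,7}
R = {0,1,2,3,4,5,6,7}
Path to 7: c·tau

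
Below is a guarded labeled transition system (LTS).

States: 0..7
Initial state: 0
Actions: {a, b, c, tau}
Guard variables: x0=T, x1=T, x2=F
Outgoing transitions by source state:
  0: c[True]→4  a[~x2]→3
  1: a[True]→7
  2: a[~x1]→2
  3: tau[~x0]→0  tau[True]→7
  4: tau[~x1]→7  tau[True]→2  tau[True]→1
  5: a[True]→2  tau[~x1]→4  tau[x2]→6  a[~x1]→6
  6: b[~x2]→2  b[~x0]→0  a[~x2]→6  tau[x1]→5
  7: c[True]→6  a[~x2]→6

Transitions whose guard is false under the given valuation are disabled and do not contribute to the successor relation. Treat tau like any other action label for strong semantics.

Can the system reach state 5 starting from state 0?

12 transition(s) survive guard evaluation.
depth 0: {0}
depth 1: {3,4}  total {0,3,4}
depth 2: {1,2,7}  total {0,1,2,3,4,7}
depth 3: {6}  total {0,1,2,3,4,6,7}
depth 4: {5}  total {0,1,2,3,4,5,6,7}
Reach set: {0,1,2,3,4,5,6,7}
trace reaching 5: a·tau·c·tau

Answer: REACHABLE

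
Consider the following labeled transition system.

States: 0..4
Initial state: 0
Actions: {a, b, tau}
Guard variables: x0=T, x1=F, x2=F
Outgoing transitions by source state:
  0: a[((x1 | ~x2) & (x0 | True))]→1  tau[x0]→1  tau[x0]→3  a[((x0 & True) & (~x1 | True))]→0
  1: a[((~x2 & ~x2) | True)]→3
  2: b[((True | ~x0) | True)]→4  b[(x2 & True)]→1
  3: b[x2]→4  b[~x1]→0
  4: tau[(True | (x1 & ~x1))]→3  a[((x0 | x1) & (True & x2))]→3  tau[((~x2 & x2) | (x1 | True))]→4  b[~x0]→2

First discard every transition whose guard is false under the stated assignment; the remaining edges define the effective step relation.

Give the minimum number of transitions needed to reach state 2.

BFS to 2:
  Layer 0: {0}
  Layer 1: {1,3}
2 never appears.

Answer: UNREACHABLE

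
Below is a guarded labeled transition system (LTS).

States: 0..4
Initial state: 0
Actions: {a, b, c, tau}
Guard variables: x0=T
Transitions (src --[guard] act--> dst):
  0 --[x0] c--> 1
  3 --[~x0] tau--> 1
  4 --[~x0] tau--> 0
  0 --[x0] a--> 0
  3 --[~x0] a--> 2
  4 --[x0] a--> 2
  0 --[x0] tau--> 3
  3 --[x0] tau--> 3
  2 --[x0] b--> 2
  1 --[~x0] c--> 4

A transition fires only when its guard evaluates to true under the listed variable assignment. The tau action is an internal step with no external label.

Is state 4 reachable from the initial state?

After dropping false guards: 6 live edges.
depth 0: {0}
depth 1: {1,3}  now seen {0,1,3}
R = {0,1,3}

Answer: UNREACHABLE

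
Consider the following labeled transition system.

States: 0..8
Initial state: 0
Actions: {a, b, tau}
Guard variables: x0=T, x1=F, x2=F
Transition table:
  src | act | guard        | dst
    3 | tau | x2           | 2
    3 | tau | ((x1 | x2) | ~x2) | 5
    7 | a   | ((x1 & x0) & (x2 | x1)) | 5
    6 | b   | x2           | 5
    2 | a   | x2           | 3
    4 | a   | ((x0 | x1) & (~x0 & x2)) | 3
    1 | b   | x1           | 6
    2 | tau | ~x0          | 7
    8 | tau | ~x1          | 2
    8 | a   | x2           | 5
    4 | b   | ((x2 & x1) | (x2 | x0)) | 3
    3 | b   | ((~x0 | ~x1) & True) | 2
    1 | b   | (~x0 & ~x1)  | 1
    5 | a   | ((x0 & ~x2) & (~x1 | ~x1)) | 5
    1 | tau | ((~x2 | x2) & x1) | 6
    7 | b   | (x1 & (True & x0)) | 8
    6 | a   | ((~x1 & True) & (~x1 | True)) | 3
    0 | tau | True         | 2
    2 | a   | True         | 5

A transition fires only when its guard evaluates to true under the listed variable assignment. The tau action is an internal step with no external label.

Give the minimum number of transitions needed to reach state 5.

Breadth-first toward 5:
  depth 0: {0}
  depth 1: {2}
  depth 2: {5}
depth(5)=2, e.g. tau·a

Answer: 2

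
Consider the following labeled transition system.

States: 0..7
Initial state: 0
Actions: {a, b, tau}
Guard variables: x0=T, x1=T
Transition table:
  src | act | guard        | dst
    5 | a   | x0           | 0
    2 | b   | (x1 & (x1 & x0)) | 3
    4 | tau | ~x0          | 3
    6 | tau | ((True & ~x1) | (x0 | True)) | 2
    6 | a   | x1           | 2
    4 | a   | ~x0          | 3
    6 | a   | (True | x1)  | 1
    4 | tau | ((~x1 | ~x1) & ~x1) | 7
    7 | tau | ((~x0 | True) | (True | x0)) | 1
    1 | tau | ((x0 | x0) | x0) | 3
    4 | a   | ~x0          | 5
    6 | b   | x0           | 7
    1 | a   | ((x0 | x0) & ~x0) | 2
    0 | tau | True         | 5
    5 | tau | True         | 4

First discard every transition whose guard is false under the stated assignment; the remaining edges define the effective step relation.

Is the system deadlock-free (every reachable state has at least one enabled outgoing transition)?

R = {0,4,5}
  0: tau→5  [1 out]
  4: ∅  [no exit]
  5: a→0  tau→4  [2 out]
witness 4: tau·tau

Answer: DEADLOCK at state 4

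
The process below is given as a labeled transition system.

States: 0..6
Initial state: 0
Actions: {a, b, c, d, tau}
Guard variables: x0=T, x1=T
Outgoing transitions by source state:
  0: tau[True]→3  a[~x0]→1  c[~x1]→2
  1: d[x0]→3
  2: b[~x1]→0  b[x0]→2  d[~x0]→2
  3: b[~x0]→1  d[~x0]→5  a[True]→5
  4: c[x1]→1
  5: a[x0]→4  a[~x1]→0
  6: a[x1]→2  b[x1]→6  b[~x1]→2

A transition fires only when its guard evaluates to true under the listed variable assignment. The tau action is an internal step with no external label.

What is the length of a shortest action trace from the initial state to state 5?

BFS to 5:
  depth 0: {0}
  depth 1: {3}
  depth 2: {5}
5 enters at depth 2; path tau·a

Answer: 2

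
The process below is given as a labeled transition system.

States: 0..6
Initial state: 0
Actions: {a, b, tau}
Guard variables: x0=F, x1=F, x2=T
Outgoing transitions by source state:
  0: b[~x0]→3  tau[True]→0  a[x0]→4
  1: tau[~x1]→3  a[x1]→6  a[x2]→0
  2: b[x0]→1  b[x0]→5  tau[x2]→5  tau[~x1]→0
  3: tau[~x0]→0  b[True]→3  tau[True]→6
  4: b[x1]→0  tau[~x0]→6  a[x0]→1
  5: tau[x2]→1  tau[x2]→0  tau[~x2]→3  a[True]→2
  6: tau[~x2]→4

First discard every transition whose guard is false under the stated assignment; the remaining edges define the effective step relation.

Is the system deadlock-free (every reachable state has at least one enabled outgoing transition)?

Answer: DEADLOCK at state 6

Analysis:
R = {0,3,6}
  0: b→3  tau→0  [deg 2]
  3: b→3  tau→0  tau→6  [deg 3]
  6: ∅  [deadlock]
Path to 6: b·tau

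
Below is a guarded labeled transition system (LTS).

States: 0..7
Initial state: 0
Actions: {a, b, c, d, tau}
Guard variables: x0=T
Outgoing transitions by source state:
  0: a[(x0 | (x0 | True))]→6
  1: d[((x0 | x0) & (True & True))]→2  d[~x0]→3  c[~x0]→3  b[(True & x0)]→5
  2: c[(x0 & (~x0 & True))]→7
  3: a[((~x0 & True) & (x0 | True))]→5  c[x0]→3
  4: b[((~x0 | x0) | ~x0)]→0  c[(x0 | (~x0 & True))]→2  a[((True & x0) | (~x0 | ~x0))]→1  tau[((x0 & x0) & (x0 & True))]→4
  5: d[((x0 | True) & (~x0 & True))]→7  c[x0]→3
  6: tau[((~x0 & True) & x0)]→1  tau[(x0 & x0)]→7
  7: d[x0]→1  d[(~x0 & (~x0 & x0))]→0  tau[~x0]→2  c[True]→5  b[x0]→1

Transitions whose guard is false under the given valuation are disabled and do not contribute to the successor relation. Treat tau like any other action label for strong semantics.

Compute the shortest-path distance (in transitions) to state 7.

Answer: 2

Working:
Breadth-first toward 7:
  L0 = {0}
  L1 = {6}
  L2 = {7}
7 enters at depth 2; path a·tau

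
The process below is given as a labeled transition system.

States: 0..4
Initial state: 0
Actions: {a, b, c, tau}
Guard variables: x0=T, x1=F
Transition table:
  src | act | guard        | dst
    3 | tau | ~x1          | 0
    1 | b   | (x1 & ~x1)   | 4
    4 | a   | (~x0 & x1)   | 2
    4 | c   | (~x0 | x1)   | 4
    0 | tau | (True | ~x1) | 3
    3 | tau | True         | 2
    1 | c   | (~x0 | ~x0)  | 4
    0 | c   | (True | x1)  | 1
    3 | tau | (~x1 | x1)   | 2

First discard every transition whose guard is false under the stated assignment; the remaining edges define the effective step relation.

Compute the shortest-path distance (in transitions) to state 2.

Layered search for 2:
  depth 0: {0}
  depth 1: {1,3}
  depth 2: {2}
2 enters at depth 2; path tau·tau

Answer: 2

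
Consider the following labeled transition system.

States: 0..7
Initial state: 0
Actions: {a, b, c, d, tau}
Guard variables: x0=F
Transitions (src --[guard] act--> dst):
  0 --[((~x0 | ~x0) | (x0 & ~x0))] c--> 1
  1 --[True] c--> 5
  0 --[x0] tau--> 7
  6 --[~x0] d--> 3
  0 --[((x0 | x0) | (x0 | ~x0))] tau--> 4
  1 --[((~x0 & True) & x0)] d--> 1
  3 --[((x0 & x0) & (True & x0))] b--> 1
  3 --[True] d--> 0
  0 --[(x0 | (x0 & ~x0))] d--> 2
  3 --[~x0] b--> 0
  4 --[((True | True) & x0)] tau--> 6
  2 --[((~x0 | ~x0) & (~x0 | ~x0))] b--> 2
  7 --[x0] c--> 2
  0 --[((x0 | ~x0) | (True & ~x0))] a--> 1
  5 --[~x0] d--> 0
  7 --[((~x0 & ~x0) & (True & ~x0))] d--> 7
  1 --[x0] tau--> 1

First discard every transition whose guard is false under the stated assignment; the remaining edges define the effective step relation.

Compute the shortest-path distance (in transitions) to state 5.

Answer: 2

Working:
Layered search for 5:
  depth 0: {0}
  depth 1: {1,4}
  depth 2: {5}
5 enters at depth 2; path a·c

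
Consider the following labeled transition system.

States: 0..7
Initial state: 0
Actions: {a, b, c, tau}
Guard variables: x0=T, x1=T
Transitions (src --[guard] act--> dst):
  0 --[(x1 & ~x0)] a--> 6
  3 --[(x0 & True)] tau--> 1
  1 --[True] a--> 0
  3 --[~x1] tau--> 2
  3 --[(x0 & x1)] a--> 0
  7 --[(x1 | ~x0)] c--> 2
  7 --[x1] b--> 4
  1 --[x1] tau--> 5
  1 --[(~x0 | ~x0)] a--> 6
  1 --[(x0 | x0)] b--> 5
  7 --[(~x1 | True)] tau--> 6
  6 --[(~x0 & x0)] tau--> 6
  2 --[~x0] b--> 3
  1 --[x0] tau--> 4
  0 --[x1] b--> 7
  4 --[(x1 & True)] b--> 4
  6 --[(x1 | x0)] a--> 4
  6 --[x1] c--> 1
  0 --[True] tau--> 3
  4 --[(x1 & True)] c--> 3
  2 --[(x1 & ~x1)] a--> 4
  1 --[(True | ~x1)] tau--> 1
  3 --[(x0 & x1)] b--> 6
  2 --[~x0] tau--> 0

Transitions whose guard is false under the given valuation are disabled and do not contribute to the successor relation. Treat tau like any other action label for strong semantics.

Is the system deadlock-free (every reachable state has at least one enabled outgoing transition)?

Answer: DEADLOCK at state 2

Analysis:
Reach set: {0,1,2,3,4,5,6,7}
  0: b→7  tau→3  [deg 2]
  1: a→0  b→5  tau→1  tau→4  tau→5  [deg 5]
  2: ∅  [STUCK]
  3: a→0  b→6  tau→1  [deg 3]
  4: b→4  c→3  [deg 2]
  5: ∅  [STUCK]
  6: a→4  c→1  [deg 2]
  7: b→4  c→2  tau→6  [deg 3]
witness 2: b·c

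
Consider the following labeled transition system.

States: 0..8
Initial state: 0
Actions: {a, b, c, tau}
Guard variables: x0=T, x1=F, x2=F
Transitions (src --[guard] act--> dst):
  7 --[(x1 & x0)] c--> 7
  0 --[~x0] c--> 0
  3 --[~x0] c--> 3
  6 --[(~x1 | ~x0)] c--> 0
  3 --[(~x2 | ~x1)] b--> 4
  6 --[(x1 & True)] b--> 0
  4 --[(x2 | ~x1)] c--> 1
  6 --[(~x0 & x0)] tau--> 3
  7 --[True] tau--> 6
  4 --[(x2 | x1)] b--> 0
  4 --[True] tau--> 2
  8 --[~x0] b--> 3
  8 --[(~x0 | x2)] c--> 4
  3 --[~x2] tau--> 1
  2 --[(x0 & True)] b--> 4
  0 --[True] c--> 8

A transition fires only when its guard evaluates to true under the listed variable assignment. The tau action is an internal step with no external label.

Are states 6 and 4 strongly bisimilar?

Refine partition for ~:
  π0 = {{0,1,2,3,4,5,6,7,8}}
  π1 = {{0,6},{1,5,8},{2},{3},{4},{7}}
  π2 = {{0},{1,5,8},{2},{3},{4},{6},{7}}
Fixed point at round 3; 7 class(es).
6∈{6}, 4∈{4}

Answer: NOT BISIMILAR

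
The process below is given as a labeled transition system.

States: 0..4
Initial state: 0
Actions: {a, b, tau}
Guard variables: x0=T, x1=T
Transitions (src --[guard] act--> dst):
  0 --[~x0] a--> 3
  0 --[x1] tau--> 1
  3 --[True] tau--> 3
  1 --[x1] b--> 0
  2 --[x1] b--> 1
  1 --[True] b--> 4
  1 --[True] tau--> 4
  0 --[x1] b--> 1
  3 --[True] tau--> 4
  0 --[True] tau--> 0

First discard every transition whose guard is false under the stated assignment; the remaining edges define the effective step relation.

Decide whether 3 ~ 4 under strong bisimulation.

Refine partition for ~:
  π0 = {{0,1,2,3,4}}
  π1 = {{0,1},{2},{3},{4}}
  π2 = {{0},{1},{2},{3},{4}}
stable after 3 split(s): 5 block(s)
class of 3: {3}; class of 4: {4}

Answer: NOT BISIMILAR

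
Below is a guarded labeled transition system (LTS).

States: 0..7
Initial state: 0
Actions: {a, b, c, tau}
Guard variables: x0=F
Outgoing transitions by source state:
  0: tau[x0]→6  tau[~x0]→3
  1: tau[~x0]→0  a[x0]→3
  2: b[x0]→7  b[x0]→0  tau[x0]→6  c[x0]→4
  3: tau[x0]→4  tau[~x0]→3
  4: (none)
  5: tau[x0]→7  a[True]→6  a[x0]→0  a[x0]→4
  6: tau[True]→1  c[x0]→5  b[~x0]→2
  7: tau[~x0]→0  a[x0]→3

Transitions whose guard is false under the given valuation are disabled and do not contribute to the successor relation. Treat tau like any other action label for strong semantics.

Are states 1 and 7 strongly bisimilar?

Bisimulation quotient by refinement:
  π0 = {{0,1,2,3,4,5,6,7}}
  π1 = {{0,1,3,7},{2,4},{5},{6}}
stable after 2 split(s): 4 block(s)
[1]={0,1,3,7}  [7]={0,1,3,7}

Answer: BISIMILAR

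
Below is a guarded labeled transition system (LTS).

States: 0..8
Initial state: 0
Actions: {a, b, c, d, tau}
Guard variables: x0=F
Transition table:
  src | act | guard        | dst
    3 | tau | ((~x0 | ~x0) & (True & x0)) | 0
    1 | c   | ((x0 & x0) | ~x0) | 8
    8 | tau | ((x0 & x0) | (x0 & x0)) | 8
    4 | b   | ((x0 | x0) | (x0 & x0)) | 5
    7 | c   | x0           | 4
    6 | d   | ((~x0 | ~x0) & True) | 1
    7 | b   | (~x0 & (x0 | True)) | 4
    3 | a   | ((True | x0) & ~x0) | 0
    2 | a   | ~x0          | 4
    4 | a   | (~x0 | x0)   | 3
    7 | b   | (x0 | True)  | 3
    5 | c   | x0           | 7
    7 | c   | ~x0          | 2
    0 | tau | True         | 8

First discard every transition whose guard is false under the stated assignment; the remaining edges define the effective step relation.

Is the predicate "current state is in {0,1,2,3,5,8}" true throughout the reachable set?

Answer: INVARIANT HOLDS

Analysis:
Safe = {0,1,2,3,5,8}
Reachable = {0,8}
  0: safe
  8: safe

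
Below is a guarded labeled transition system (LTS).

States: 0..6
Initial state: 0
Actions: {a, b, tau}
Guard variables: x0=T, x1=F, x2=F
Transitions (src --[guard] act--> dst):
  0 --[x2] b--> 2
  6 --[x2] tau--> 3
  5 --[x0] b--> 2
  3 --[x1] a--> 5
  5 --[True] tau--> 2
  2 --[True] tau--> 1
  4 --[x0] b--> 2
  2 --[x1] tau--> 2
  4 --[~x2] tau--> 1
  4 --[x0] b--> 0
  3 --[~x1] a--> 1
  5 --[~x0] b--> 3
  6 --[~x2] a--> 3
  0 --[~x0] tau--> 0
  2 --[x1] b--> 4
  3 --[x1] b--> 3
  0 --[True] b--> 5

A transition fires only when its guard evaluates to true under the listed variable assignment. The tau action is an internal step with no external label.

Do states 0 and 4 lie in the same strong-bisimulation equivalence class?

Answer: NOT BISIMILAR

Working:
Bisimulation quotient by refinement:
  round 0: {{0,1,2,3,4,5,6}}
  round 1: {{0},{1},{2},{3,6},{4,5}}
  round 2: {{0},{1},{2},{3},{4},{5},{6}}
Fixed point at round 3; 7 class(es).
class of 0: {0}; class of 4: {4}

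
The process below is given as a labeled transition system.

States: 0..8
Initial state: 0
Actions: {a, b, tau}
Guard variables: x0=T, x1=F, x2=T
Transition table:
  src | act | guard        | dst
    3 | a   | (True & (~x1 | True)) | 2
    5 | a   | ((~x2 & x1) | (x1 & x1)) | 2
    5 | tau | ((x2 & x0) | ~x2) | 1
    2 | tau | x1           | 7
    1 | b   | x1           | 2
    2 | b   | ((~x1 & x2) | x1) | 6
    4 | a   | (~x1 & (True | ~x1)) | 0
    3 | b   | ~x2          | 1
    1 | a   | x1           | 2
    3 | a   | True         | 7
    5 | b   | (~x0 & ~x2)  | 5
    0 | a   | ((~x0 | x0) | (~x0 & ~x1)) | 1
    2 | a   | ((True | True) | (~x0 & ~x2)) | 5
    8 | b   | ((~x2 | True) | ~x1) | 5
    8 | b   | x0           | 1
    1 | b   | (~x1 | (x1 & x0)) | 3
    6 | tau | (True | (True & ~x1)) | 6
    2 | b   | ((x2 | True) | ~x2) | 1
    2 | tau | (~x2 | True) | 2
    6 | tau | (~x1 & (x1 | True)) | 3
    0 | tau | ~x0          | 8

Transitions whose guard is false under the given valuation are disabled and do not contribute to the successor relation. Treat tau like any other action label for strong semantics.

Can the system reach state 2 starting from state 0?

After dropping false guards: 14 live edges.
L0 = {0}
L1 = {1}  cumulative {0,1}
L2 = {3}  cumulative {0,1,3}
L3 = {2,7}  cumulative {0,1,2,3,7}
L4 = {5,6}  cumulative {0,1,2,3,5,6,7}
R = {0,1,2,3,5,6,7}
trace reaching 2: a·b·a

Answer: REACHABLE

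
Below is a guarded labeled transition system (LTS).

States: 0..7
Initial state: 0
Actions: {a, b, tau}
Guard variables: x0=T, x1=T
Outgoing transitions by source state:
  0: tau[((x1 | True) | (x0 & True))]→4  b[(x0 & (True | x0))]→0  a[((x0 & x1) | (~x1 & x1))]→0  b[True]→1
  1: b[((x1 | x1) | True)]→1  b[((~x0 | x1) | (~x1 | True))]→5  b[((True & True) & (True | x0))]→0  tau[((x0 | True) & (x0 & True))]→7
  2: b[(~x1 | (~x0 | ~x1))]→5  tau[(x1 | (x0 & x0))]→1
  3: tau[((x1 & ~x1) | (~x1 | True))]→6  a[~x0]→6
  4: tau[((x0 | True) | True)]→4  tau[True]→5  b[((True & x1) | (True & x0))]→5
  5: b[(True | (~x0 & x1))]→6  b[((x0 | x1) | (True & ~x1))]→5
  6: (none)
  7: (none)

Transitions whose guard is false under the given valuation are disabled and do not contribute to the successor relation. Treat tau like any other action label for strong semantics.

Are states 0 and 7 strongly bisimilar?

Answer: NOT BISIMILAR

Trace:
Bisimulation quotient by refinement:
  P[0] = {{0,1,2,3,4,5,6,7}}
  P[1] = {{0},{1,4},{2,3},{5},{6,7}}
  P[2] = {{0},{1},{2},{3},{4},{5},{6,7}}
stable after 3 split(s): 7 block(s)
0∈{0}, 7∈{6,7}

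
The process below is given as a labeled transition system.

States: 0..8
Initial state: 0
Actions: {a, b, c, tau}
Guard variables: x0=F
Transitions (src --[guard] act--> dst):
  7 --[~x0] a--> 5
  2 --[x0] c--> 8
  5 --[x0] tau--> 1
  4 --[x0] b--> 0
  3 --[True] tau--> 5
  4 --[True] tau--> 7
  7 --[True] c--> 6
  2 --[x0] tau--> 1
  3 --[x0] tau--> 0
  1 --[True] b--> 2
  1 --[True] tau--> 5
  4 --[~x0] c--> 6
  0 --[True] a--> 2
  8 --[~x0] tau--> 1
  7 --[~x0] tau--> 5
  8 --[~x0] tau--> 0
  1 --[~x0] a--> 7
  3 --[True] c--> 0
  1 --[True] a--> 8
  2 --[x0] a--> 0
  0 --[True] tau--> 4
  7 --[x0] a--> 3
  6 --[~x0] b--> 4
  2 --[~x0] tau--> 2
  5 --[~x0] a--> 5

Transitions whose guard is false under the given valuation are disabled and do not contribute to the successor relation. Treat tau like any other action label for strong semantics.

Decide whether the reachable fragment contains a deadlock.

Answer: DEADLOCK-FREE

Trace:
R = {0,2,4,5,6,7}
  0: a→2  tau→4  [deg 2]
  2: tau→2  [deg 1]
  4: c→6  tau→7  [deg 2]
  5: a→5  [deg 1]
  6: b→4  [deg 1]
  7: a→5  c→6  tau→5  [deg 3]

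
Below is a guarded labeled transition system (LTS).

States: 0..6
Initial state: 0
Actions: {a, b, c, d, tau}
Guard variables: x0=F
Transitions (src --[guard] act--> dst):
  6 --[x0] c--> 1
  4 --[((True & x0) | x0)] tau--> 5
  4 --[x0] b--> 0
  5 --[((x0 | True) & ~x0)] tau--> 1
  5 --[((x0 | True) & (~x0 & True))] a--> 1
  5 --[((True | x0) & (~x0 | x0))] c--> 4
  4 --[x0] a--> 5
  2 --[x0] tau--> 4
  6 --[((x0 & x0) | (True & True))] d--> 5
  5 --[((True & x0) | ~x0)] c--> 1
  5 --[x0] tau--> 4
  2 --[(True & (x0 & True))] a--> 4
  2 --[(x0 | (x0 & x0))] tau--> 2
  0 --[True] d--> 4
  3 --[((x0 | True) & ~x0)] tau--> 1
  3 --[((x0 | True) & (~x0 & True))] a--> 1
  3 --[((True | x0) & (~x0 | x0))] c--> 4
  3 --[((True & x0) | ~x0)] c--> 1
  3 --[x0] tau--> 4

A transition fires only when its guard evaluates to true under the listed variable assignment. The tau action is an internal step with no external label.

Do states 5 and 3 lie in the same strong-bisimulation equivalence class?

Answer: BISIMILAR

Analysis:
Refine partition for ~:
  π0 = {{0,1,2,3,4,5,6}}
  π1 = {{0,6},{1,2,4},{3,5}}
  π2 = {{0},{1,2,4},{3,5},{6}}
4 equivalence class(es) (converged in 3)
class of 5: {3,5}; class of 3: {3,5}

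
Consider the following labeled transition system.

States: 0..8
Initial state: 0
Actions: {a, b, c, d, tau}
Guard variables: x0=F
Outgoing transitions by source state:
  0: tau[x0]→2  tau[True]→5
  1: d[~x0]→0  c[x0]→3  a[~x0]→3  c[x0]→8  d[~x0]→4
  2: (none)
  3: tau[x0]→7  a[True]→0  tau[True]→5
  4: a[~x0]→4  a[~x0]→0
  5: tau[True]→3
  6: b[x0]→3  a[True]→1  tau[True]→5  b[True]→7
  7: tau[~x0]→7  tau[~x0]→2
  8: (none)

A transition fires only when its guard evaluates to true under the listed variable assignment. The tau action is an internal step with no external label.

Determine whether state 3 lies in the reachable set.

14 transition(s) survive guard evaluation.
depth 0: {0}
depth 1: {5}  cumulative {0,5}
depth 2: {3}  cumulative {0,3,5}
Reach set: {0,3,5}
witness 3: tau·tau

Answer: REACHABLE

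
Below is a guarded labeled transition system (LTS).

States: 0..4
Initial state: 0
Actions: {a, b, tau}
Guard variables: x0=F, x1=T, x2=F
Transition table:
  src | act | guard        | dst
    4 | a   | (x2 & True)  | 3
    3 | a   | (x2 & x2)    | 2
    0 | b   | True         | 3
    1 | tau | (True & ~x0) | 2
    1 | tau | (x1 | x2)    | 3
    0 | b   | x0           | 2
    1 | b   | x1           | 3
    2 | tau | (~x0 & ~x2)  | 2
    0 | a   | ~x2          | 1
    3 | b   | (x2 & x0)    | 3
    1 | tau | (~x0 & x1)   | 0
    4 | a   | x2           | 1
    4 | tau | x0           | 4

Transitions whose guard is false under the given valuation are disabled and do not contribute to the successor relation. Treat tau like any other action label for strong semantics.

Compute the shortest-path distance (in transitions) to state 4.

Layered search for 4:
  L0 = {0}
  L1 = {1,3}
  L2 = {2}
4 never appears.

Answer: UNREACHABLE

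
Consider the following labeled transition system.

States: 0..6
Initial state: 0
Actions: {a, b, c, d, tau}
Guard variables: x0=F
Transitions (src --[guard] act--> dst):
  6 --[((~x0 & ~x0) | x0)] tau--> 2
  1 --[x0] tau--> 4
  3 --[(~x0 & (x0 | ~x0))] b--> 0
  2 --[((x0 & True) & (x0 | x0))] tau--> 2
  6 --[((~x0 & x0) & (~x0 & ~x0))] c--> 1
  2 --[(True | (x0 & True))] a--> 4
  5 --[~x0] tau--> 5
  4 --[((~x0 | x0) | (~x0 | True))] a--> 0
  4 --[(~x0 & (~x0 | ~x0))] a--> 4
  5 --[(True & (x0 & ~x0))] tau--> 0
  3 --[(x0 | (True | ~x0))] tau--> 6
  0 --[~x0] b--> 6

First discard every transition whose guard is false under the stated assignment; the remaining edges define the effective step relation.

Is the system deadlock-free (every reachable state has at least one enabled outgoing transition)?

Reachable = {0,2,4,6}
  0: b→6  [1 out]
  2: a→4  [1 out]
  4: a→0  a→4  [2 out]
  6: tau→2  [1 out]

Answer: DEADLOCK-FREE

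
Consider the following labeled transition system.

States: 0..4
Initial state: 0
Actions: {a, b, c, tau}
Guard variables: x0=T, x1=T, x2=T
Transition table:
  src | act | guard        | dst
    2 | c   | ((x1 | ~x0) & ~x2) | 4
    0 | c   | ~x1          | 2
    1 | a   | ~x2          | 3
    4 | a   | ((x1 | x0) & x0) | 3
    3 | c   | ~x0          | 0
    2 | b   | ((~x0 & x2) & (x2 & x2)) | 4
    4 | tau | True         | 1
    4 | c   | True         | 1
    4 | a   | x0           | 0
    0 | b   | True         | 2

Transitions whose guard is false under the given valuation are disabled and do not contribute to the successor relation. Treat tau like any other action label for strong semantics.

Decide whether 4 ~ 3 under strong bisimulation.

Refine partition for ~:
  π0 = {{0,1,2,3,4}}
  π1 = {{0},{1,2,3},{4}}
3 equivalence class(es) (converged in 2)
[4]={4}  [3]={1,2,3}

Answer: NOT BISIMILAR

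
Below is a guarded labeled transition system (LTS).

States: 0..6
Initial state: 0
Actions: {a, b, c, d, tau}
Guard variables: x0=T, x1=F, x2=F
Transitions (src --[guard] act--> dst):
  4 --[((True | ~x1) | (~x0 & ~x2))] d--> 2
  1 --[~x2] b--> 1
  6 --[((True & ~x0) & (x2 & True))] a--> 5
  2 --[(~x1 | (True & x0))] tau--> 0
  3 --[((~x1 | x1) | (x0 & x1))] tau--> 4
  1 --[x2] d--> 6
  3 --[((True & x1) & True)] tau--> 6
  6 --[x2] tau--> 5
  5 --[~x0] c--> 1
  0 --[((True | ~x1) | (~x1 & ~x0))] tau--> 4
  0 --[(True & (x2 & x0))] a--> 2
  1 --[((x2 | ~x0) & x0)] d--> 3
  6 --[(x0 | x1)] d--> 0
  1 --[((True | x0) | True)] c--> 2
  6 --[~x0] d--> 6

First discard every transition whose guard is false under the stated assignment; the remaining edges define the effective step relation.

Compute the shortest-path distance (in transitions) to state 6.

Layered search for 6:
  depth 0: {0}
  depth 1: {4}
  depth 2: {2}
6 never appears.

Answer: UNREACHABLE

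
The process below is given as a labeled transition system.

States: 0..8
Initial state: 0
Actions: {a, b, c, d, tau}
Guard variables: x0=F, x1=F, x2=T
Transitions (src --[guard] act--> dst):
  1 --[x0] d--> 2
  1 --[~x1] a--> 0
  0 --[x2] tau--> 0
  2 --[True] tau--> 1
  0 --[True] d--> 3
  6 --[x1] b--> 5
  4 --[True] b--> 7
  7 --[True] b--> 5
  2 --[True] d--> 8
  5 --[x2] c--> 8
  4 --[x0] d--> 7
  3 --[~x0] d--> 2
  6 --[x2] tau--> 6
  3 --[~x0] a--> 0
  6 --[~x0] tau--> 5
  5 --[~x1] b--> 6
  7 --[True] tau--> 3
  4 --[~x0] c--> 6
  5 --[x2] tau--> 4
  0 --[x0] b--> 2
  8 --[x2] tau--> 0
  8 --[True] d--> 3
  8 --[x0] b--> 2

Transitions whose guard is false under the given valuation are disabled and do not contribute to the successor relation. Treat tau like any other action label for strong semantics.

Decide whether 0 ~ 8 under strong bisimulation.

Answer: BISIMILAR

Analysis:
Compute ~ classes (split until stable):
  round 0: {{0,1,2,3,4,5,6,7,8}}
  round 1: {{0,2,8},{1},{3},{4},{5},{6},{7}}
  round 2: {{0,8},{1},{2},{3},{4},{5},{6},{7}}
stable after 3 split(s): 8 block(s)
[0]={0,8}  [8]={0,8}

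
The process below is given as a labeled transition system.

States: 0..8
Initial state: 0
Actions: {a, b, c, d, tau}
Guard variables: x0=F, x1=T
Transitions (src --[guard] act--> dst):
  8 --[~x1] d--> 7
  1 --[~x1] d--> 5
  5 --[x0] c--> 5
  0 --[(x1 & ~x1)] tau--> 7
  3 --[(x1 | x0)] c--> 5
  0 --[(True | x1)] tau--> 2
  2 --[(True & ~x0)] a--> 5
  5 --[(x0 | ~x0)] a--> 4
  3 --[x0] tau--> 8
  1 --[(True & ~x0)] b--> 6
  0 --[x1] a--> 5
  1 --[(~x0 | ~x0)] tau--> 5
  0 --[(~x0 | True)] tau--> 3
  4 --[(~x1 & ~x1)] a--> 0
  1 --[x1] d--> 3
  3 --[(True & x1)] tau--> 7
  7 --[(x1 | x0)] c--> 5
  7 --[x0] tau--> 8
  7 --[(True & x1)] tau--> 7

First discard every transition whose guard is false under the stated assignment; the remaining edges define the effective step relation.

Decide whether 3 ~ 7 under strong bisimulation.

Refine partition for ~:
  round 0: {{0,1,2,3,4,5,6,7,8}}
  round 1: {{0},{1},{2,5},{3,7},{4,6,8}}
  round 2: {{0},{1},{2},{3,7},{4,6,8},{5}}
Fixed point at round 3; 6 class(es).
class of 3: {3,7}; class of 7: {3,7}

Answer: BISIMILAR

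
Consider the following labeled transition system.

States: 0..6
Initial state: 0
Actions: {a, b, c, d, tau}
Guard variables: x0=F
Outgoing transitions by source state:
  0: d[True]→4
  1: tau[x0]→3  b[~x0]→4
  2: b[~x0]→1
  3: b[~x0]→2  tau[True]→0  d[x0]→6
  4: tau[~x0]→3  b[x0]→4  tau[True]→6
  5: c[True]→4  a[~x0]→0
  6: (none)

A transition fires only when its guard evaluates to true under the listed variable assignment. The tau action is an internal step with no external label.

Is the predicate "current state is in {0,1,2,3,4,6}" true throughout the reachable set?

Answer: INVARIANT HOLDS

Trace:
Safe = {0,1,2,3,4,6}
Reachable = {0,1,2,3,4,6}
  0: safe
  1: safe
  2: safe
  3: safe
  4: safe
  6: safe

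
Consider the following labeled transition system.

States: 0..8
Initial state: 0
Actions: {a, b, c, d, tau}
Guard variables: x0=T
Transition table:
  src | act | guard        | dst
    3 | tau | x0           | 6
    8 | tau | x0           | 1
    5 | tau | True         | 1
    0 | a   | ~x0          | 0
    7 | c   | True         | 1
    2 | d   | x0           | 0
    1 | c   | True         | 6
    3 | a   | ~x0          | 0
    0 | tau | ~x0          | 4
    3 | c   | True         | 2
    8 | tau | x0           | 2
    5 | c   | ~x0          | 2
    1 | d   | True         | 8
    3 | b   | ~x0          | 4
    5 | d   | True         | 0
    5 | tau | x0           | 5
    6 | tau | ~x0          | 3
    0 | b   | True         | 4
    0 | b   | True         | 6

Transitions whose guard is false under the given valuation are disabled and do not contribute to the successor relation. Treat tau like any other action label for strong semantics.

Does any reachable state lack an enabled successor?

Reach set: {0,4,6}
  0: b→4  b→6  [2 exit(s)]
  4: ∅  [deadlock]
  6: ∅  [deadlock]
trace reaching 4: b

Answer: DEADLOCK at state 4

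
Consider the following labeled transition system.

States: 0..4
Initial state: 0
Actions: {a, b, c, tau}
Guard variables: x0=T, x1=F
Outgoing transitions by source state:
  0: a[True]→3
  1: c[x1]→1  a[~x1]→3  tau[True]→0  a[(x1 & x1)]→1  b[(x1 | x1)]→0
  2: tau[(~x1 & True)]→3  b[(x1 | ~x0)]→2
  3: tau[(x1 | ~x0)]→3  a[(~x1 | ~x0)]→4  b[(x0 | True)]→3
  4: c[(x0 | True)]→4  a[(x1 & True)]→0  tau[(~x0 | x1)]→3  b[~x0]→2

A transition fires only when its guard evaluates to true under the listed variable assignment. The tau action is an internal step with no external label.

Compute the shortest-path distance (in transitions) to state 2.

Answer: UNREACHABLE

Trace:
Breadth-first toward 2:
  depth 0: {0}
  depth 1: {3}
  depth 2: {4}
2 never appears.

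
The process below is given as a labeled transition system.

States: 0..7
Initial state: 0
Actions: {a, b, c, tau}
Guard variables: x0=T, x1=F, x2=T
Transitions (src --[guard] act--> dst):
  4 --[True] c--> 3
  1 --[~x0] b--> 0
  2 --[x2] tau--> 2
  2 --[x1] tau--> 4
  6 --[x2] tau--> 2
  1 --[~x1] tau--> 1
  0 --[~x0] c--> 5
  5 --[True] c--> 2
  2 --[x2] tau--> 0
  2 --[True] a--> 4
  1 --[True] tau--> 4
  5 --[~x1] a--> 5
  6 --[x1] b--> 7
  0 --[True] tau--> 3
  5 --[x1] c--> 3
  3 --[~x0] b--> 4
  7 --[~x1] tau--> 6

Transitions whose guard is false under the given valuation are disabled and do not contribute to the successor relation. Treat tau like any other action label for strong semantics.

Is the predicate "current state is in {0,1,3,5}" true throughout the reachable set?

Answer: INVARIANT HOLDS

Trace:
Safe = {0,1,3,5}
R = {0,3}
  0: ✓
  3: ✓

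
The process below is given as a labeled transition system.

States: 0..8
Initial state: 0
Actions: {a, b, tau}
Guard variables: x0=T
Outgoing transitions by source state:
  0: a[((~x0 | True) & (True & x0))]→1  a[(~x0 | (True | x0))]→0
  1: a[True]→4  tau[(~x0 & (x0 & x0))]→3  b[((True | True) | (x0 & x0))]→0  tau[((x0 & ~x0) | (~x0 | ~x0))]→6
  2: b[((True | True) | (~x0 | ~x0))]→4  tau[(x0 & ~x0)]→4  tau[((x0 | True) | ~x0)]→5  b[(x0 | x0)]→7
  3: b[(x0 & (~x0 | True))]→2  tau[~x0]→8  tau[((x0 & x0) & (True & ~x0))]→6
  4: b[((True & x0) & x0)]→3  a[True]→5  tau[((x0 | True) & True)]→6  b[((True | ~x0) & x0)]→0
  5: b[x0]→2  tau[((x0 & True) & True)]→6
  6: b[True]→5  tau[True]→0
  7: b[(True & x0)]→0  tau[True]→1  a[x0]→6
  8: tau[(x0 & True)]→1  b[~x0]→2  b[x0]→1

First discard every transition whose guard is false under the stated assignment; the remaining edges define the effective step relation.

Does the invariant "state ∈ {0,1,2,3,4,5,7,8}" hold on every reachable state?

Answer: INVARIANT VIOLATED at state 6

Trace:
Allowed set {0,1,2,3,4,5,7,8}
Reach set: {0,1,2,3,4,5,6,7}
  0: ✓
  1: ✓
  2: ✓
  3: ✓
  4: ✓
  5: ✓
  6: VIOLATES
  7: ✓
reach 6 via a·a·tau — violates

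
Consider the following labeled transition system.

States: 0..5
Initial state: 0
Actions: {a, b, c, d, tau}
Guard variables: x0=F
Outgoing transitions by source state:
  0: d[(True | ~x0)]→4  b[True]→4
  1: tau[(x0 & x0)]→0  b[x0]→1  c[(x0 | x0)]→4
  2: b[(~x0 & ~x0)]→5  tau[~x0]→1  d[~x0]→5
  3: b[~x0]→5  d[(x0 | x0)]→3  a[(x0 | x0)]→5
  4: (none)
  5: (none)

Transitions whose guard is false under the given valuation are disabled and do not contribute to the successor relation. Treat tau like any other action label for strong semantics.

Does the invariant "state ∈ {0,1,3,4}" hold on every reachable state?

Answer: INVARIANT HOLDS

Analysis:
Allowed set {0,1,3,4}
R = {0,4}
  0: ok
  4: ok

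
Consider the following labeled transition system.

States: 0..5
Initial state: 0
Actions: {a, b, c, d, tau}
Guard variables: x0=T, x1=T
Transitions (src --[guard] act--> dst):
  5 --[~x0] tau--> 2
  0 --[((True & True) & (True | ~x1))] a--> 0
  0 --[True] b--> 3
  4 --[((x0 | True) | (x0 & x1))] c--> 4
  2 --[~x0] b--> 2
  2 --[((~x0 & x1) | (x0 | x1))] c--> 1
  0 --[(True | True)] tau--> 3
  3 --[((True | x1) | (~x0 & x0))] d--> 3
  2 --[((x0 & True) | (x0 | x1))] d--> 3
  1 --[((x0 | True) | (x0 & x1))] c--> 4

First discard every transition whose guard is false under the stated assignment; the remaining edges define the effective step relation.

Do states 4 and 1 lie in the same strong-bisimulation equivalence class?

Bisimulation quotient by refinement:
  P[0] = {{0,1,2,3,4,5}}
  P[1] = {{0},{1,4},{2},{3},{5}}
stable after 2 split(s): 5 block(s)
class of 4: {1,4}; class of 1: {1,4}

Answer: BISIMILAR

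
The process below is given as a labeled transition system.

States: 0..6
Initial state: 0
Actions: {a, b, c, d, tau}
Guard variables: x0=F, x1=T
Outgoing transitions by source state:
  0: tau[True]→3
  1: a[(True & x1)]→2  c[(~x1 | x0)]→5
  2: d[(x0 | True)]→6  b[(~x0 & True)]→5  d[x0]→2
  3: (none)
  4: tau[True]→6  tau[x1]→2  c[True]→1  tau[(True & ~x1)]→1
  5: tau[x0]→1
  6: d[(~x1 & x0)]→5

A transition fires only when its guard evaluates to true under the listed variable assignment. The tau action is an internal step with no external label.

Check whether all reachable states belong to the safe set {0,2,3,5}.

Answer: INVARIANT HOLDS

Working:
Safe = {0,2,3,5}
Reachable = {0,3}
  0: ✓
  3: ✓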